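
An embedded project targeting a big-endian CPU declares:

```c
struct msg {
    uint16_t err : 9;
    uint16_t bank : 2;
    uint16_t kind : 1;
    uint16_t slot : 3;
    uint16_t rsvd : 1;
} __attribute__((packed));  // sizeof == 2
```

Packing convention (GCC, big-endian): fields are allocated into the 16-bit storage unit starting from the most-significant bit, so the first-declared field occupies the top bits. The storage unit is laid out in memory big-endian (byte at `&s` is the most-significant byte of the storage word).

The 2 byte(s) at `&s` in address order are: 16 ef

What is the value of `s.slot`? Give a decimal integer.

[0]=0x16 [1]=0xef (big-endian) → word 0x16ef
err [7+:9] = (word>>7) & 0x1ff = 45
bank [5+:2] = (word>>5) & 0x3 = 3
kind [4+:1] = (word>>4) & 0x1 = 0
slot [1+:3] = (word>>1) & 0x7 = 7  ←
rsvd [0+:1] = (word>>0) & 0x1 = 1

7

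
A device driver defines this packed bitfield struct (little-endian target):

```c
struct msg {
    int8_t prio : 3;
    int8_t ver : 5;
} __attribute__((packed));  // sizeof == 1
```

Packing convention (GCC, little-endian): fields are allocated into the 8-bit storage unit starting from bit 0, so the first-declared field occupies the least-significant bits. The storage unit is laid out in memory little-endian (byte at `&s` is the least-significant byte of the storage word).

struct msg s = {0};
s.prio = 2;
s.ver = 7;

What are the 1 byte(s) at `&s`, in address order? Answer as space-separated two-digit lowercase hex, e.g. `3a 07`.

prio:3 = 2 → 0x2 << 0 → word 0x02
ver:5 = 7 → 0x7 << 3 → word 0x3a
word = 0x3a → little-endian bytes:
  [0]=0x3a

3a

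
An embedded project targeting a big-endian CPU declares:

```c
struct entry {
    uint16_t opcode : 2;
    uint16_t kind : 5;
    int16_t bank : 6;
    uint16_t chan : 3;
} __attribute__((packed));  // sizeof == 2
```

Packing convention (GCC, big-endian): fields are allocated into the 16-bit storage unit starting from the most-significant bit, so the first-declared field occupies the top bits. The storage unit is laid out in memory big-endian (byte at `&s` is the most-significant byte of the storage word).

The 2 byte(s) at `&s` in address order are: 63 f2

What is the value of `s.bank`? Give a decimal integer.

[0]=0x63 [1]=0xf2 (big-endian) → word 0x63f2
opcode [14+:2] = (word>>14) & 0x3 = 1
kind [9+:5] = (word>>9) & 0x1f = 17
bank [3+:6] = (word>>3) & 0x3f = 62  ←
chan [0+:3] = (word>>0) & 0x7 = 2
bank signed 6b, MSB=1: 62 - 64 = -2

-2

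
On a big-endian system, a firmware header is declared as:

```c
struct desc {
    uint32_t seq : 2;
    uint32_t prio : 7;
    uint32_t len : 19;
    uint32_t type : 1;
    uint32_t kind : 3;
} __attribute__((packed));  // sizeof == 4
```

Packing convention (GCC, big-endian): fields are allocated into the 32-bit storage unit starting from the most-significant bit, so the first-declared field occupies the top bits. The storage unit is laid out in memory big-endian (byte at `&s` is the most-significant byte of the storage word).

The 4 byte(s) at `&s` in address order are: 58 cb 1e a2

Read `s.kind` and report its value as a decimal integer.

2

[0]=0x58 [1]=0xcb [2]=0x1e [3]=0xa2 (big-endian) → word 0x58cb1ea2
seq [30+:2] = (word>>30) & 0x3 = 1
prio [23+:7] = (word>>23) & 0x7f = 49
len [4+:19] = (word>>4) & 0x7ffff = 307690
type [3+:1] = (word>>3) & 0x1 = 0
kind [0+:3] = (word>>0) & 0x7 = 2  ←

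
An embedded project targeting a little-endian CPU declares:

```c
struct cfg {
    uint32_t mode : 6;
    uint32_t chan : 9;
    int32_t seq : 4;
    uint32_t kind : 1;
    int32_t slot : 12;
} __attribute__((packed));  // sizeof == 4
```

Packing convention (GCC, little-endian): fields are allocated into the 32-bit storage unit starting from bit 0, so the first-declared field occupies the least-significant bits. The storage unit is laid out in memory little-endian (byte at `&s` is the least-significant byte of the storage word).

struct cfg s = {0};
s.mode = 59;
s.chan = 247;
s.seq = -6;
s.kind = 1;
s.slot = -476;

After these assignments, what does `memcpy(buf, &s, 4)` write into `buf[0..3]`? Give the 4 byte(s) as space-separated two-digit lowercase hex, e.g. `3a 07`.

mode:6 = 59 → 0x3b << 0 → word 0x0000003b
chan:9 = 247 → 0xf7 << 6 → word 0x00003dfb
seq:4 = -6 → 0xa << 15 → word 0x00053dfb
kind:1 = 1 → 0x1 << 19 → word 0x000d3dfb
slot:12 = -476 → 0xe24 << 20 → word 0xe24d3dfb
word = 0xe24d3dfb → little-endian bytes:
  [0]=0xfb  [1]=0x3d  [2]=0x4d  [3]=0xe2

fb 3d 4d e2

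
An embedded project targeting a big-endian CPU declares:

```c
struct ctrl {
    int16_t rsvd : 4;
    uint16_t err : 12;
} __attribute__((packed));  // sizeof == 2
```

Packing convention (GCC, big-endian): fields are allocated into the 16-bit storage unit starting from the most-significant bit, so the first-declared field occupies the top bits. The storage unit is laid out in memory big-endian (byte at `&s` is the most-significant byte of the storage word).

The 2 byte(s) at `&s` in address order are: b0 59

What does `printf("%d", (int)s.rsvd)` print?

[0]=0xb0 [1]=0x59 (big-endian) → word 0xb059
rsvd [12+:4] = (word>>12) & 0xf = 11  ←
err [0+:12] = (word>>0) & 0xfff = 89
rsvd signed 4b, MSB=1: 11 - 16 = -5

-5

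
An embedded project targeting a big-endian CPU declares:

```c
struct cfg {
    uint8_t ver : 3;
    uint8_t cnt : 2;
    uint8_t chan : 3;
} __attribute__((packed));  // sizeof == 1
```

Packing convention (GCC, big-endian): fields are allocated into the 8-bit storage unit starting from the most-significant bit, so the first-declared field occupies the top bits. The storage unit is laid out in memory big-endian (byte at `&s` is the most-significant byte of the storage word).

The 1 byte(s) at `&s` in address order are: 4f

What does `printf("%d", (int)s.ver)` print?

2

[0]=0x4f (big-endian) → word 0x4f
ver:3 @ bit 5 → (0x4f>>5)&0x7 = 0x2  ←
cnt:2 @ bit 3 → (0x4f>>3)&0x3 = 0x1
chan:3 @ bit 0 → (0x4f>>0)&0x7 = 0x7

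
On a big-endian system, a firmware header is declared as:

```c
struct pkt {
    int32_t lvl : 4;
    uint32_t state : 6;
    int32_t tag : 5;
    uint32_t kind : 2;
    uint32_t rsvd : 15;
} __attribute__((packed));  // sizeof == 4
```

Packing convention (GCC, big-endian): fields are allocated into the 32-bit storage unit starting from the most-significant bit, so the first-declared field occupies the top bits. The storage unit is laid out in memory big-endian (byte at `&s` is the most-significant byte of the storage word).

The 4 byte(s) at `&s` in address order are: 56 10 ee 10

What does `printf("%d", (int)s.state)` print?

24

[0]=0x56 [1]=0x10 [2]=0xee [3]=0x10 (big-endian) → word 0x5610ee10
lvl:4 @ bit 28 → (0x5610ee10>>28)&0xf = 0x5
state:6 @ bit 22 → (0x5610ee10>>22)&0x3f = 0x18  ←
tag:5 @ bit 17 → (0x5610ee10>>17)&0x1f = 0x8
kind:2 @ bit 15 → (0x5610ee10>>15)&0x3 = 0x1
rsvd:15 @ bit 0 → (0x5610ee10>>0)&0x7fff = 0x6e10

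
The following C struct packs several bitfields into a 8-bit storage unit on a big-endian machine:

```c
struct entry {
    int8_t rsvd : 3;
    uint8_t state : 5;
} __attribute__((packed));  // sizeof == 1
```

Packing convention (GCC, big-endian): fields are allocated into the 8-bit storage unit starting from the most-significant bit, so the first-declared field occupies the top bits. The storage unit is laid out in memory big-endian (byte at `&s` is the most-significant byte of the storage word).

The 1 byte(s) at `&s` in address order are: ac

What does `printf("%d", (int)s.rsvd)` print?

[0]=0xac (big-endian) → word 0xac
rsvd [5+:3] = (word>>5) & 0x7 = 5  ←
state [0+:5] = (word>>0) & 0x1f = 12
rsvd signed 3b, MSB=1: 5 - 8 = -3

-3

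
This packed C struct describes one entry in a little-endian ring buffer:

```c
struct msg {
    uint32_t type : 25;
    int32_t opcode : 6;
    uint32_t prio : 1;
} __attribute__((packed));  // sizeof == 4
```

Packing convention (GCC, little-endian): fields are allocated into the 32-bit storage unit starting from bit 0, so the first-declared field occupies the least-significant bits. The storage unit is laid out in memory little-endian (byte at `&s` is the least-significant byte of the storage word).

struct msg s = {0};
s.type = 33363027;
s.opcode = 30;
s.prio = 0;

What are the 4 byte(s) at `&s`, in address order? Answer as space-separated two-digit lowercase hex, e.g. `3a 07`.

53 14 fd 3d

type (25b) val=33363027 bits=0x1fd1453 at bit 0: 0x01fd1453
opcode (6b) val=30 bits=0x1e at bit 25: 0x3dfd1453
prio (1b) val=0 bits=0x0 at bit 31: 0x3dfd1453
word = 0x3dfd1453 → little-endian bytes:
  [0]=0x53  [1]=0x14  [2]=0xfd  [3]=0x3d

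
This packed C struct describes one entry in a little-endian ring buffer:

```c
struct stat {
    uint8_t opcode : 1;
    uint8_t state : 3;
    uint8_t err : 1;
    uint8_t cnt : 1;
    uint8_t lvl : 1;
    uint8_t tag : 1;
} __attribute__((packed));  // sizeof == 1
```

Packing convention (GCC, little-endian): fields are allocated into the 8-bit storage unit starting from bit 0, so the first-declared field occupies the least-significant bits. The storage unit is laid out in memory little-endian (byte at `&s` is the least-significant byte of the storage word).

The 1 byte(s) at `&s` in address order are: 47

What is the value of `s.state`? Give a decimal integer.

3

[0]=0x47 (little-endian) → word 0x47
opcode:1 @ bit 0 → (0x47>>0)&0x1 = 0x1
state:3 @ bit 1 → (0x47>>1)&0x7 = 0x3  ←
err:1 @ bit 4 → (0x47>>4)&0x1 = 0x0
cnt:1 @ bit 5 → (0x47>>5)&0x1 = 0x0
lvl:1 @ bit 6 → (0x47>>6)&0x1 = 0x1
tag:1 @ bit 7 → (0x47>>7)&0x1 = 0x0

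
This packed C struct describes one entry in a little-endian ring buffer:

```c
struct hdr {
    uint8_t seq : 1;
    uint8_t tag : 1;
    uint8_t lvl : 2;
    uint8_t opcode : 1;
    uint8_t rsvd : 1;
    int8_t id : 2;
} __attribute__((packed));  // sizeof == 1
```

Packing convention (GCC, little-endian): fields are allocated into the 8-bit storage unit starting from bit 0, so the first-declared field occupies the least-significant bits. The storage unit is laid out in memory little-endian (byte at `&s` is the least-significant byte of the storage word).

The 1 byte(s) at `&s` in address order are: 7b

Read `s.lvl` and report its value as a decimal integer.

[0]=0x7b (little-endian) → word 0x7b
seq:1 @ bit 0 → (0x7b>>0)&0x1 = 0x1
tag:1 @ bit 1 → (0x7b>>1)&0x1 = 0x1
lvl:2 @ bit 2 → (0x7b>>2)&0x3 = 0x2  ←
opcode:1 @ bit 4 → (0x7b>>4)&0x1 = 0x1
rsvd:1 @ bit 5 → (0x7b>>5)&0x1 = 0x1
id:2 @ bit 6 → (0x7b>>6)&0x3 = 0x1

2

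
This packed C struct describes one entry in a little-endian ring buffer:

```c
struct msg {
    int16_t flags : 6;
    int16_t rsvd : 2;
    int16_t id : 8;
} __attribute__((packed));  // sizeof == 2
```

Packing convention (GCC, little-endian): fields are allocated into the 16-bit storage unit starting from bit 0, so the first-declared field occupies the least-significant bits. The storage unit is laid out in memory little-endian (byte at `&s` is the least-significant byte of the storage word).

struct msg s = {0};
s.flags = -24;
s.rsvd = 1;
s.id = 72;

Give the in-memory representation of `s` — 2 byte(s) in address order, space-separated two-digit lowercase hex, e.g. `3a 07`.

[0+:6] flags=-24 & 0x3f = 0x28; word=0x0028
[6+:2] rsvd=1 & 0x3 = 0x1; word=0x0068
[8+:8] id=72 & 0xff = 0x48; word=0x4868
word = 0x4868 → little-endian bytes:
  [0]=0x68  [1]=0x48

68 48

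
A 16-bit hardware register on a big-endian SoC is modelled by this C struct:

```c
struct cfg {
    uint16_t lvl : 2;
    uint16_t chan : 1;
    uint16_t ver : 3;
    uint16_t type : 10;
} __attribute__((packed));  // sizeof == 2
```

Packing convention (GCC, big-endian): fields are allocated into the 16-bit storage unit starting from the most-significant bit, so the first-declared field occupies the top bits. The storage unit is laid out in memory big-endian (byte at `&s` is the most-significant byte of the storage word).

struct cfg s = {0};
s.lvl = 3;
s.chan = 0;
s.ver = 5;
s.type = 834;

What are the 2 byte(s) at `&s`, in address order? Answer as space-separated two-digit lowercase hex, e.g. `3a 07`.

d7 42

lvl:2 = 3 → 0x3 << 14 → word 0xc000
chan:1 = 0 → 0x0 << 13 → word 0xc000
ver:3 = 5 → 0x5 << 10 → word 0xd400
type:10 = 834 → 0x342 << 0 → word 0xd742
word = 0xd742 → big-endian bytes:
  [0]=0xd7  [1]=0x42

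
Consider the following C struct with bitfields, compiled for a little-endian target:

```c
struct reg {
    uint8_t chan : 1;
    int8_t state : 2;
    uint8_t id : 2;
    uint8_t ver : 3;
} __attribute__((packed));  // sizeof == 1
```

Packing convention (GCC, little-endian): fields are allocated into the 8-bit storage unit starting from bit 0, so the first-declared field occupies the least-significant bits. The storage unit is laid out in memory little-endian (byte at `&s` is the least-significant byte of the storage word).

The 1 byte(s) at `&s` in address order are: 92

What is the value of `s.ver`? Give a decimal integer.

4

[0]=0x92 (little-endian) → word 0x92
chan:1 @ bit 0 → (0x92>>0)&0x1 = 0x0
state:2 @ bit 1 → (0x92>>1)&0x3 = 0x1
id:2 @ bit 3 → (0x92>>3)&0x3 = 0x2
ver:3 @ bit 5 → (0x92>>5)&0x7 = 0x4  ←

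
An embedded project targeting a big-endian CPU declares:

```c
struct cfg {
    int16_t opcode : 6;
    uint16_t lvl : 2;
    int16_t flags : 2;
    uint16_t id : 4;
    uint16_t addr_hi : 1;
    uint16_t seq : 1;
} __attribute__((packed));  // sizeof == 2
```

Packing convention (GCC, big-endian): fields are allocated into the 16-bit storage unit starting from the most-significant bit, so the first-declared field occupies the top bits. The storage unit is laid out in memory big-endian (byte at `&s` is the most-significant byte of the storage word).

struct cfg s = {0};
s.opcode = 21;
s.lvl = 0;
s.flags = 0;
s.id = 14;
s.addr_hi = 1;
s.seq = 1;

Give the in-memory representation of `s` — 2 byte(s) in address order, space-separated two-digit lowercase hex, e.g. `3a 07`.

[10+:6] opcode=21 & 0x3f = 0x15; word=0x5400
[8+:2] lvl=0 & 0x3 = 0x0; word=0x5400
[6+:2] flags=0 & 0x3 = 0x0; word=0x5400
[2+:4] id=14 & 0xf = 0xe; word=0x5438
[1+:1] addr_hi=1 & 0x1 = 0x1; word=0x543a
[0+:1] seq=1 & 0x1 = 0x1; word=0x543b
word = 0x543b → big-endian bytes:
  [0]=0x54  [1]=0x3b

54 3b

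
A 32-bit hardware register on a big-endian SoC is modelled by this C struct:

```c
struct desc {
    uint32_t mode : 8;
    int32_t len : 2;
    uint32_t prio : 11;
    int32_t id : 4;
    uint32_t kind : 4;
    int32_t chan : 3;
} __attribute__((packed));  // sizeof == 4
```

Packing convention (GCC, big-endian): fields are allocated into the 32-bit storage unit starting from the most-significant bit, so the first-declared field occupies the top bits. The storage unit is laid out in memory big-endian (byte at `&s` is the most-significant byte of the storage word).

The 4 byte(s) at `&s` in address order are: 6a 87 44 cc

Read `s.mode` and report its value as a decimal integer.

[0]=0x6a [1]=0x87 [2]=0x44 [3]=0xcc (big-endian) → word 0x6a8744cc
mode:8 @ bit 24 → (0x6a8744cc>>24)&0xff = 0x6a  ←
len:2 @ bit 22 → (0x6a8744cc>>22)&0x3 = 0x2
prio:11 @ bit 11 → (0x6a8744cc>>11)&0x7ff = 0xe8
id:4 @ bit 7 → (0x6a8744cc>>7)&0xf = 0x9
kind:4 @ bit 3 → (0x6a8744cc>>3)&0xf = 0x9
chan:3 @ bit 0 → (0x6a8744cc>>0)&0x7 = 0x4

106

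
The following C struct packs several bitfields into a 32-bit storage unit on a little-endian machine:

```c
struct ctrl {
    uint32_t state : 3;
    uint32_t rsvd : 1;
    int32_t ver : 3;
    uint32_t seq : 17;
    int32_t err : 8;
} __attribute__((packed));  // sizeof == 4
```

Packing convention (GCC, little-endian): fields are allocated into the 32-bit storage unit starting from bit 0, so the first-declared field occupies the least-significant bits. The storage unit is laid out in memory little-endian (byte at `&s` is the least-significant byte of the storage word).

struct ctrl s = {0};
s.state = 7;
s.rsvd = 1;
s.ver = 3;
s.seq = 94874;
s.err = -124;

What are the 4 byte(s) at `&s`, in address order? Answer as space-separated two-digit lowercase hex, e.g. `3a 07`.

3f 4d b9 84

state (3b) val=7 bits=0x7 at bit 0: 0x00000007
rsvd (1b) val=1 bits=0x1 at bit 3: 0x0000000f
ver (3b) val=3 bits=0x3 at bit 4: 0x0000003f
seq (17b) val=94874 bits=0x1729a at bit 7: 0x00b94d3f
err (8b) val=-124 bits=0x84 at bit 24: 0x84b94d3f
word = 0x84b94d3f → little-endian bytes:
  [0]=0x3f  [1]=0x4d  [2]=0xb9  [3]=0x84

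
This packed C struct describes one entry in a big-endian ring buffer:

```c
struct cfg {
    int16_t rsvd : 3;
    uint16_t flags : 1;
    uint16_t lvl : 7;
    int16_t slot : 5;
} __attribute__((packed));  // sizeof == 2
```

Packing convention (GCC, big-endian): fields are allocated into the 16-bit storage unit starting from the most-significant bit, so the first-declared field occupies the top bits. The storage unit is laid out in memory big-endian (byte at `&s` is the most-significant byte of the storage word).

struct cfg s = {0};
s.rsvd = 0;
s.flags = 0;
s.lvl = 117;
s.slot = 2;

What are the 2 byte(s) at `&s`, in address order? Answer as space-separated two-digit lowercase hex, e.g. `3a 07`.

0e a2

[13+:3] rsvd=0 & 0x7 = 0x0; word=0x0000
[12+:1] flags=0 & 0x1 = 0x0; word=0x0000
[5+:7] lvl=117 & 0x7f = 0x75; word=0x0ea0
[0+:5] slot=2 & 0x1f = 0x2; word=0x0ea2
word = 0x0ea2 → big-endian bytes:
  [0]=0x0e  [1]=0xa2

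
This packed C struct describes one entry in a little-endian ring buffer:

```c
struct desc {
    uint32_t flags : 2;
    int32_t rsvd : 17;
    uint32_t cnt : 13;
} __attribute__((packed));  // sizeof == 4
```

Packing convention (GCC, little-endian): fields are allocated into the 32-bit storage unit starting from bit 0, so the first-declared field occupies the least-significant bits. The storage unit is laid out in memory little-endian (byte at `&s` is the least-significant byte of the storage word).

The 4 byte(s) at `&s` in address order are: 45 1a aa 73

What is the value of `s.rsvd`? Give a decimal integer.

[0]=0x45 [1]=0x1a [2]=0xaa [3]=0x73 (little-endian) → word 0x73aa1a45
flags [0+:2] = (word>>0) & 0x3 = 1
rsvd [2+:17] = (word>>2) & 0x1ffff = 34449  ←
cnt [19+:13] = (word>>19) & 0x1fff = 3701
rsvd signed 17b, MSB=0: value = 34449

34449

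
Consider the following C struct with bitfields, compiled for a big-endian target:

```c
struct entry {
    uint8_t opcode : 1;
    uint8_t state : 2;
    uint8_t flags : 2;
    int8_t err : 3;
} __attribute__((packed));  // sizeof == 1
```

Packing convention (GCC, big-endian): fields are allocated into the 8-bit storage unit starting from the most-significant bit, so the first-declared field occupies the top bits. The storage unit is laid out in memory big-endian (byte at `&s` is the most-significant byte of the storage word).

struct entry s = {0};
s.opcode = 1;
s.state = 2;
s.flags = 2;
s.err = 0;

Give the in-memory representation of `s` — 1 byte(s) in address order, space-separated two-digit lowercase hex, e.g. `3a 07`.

d0

opcode (1b) val=1 bits=0x1 at bit 7: 0x80
state (2b) val=2 bits=0x2 at bit 5: 0xc0
flags (2b) val=2 bits=0x2 at bit 3: 0xd0
err (3b) val=0 bits=0x0 at bit 0: 0xd0
word = 0xd0 → big-endian bytes:
  [0]=0xd0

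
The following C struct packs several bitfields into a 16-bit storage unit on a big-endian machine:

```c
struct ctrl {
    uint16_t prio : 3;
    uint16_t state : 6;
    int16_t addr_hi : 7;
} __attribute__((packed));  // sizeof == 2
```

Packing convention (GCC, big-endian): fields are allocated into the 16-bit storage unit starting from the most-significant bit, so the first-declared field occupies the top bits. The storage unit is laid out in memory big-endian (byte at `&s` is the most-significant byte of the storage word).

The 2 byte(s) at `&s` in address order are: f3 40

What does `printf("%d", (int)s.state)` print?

[0]=0xf3 [1]=0x40 (big-endian) → word 0xf340
prio:3 @ bit 13 → (0xf340>>13)&0x7 = 0x7
state:6 @ bit 7 → (0xf340>>7)&0x3f = 0x26  ←
addr_hi:7 @ bit 0 → (0xf340>>0)&0x7f = 0x40

38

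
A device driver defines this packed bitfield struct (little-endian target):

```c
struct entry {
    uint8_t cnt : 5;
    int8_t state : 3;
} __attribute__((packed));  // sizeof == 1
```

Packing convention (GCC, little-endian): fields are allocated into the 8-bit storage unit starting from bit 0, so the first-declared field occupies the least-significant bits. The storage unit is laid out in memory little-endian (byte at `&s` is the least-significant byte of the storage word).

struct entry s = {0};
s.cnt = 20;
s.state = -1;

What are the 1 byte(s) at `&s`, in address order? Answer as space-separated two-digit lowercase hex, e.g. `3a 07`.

cnt (5b) val=20 bits=0x14 at bit 0: 0x14
state (3b) val=-1 bits=0x7 at bit 5: 0xf4
word = 0xf4 → little-endian bytes:
  [0]=0xf4

f4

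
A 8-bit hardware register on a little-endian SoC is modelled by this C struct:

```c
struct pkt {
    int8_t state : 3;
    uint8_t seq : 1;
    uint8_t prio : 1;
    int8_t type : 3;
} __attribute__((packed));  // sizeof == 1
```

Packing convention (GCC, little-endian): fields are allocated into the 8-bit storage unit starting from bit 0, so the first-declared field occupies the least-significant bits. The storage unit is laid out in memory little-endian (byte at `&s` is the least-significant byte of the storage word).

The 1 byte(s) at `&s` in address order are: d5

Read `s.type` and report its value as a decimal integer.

-2

[0]=0xd5 (little-endian) → word 0xd5
state [0+:3] = (word>>0) & 0x7 = 5
seq [3+:1] = (word>>3) & 0x1 = 0
prio [4+:1] = (word>>4) & 0x1 = 1
type [5+:3] = (word>>5) & 0x7 = 6  ←
type signed 3b, MSB=1: 6 - 8 = -2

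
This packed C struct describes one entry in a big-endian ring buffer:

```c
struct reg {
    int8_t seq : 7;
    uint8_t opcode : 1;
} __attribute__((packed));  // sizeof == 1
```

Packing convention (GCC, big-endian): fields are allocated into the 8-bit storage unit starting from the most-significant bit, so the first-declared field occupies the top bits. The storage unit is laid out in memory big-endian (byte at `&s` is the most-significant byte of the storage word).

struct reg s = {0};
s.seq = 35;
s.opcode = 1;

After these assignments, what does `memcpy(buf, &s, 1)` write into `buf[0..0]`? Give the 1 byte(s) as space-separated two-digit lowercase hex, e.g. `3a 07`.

47

seq (7b) val=35 bits=0x23 at bit 1: 0x46
opcode (1b) val=1 bits=0x1 at bit 0: 0x47
word = 0x47 → big-endian bytes:
  [0]=0x47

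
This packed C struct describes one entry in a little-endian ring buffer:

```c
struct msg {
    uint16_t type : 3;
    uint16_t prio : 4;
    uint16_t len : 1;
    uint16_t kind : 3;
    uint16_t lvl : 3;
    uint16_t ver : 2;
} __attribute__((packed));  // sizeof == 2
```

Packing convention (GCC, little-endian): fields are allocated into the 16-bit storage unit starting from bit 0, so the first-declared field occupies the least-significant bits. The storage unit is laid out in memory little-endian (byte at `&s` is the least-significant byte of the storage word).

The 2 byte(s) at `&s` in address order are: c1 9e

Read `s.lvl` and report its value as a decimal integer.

[0]=0xc1 [1]=0x9e (little-endian) → word 0x9ec1
type [0+:3] = (word>>0) & 0x7 = 1
prio [3+:4] = (word>>3) & 0xf = 8
len [7+:1] = (word>>7) & 0x1 = 1
kind [8+:3] = (word>>8) & 0x7 = 6
lvl [11+:3] = (word>>11) & 0x7 = 3  ←
ver [14+:2] = (word>>14) & 0x3 = 2

3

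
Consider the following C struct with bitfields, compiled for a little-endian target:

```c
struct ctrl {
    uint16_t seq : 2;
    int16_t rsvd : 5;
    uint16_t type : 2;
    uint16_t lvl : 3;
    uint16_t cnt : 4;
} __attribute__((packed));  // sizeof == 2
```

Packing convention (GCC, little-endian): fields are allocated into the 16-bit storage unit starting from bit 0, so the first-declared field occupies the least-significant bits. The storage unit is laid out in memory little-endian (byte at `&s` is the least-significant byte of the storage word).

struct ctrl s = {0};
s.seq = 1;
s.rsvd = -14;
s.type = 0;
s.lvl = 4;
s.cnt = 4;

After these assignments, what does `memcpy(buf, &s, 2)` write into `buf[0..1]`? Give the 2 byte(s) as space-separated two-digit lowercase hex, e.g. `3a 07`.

49 48

[0+:2] seq=1 & 0x3 = 0x1; word=0x0001
[2+:5] rsvd=-14 & 0x1f = 0x12; word=0x0049
[7+:2] type=0 & 0x3 = 0x0; word=0x0049
[9+:3] lvl=4 & 0x7 = 0x4; word=0x0849
[12+:4] cnt=4 & 0xf = 0x4; word=0x4849
word = 0x4849 → little-endian bytes:
  [0]=0x49  [1]=0x48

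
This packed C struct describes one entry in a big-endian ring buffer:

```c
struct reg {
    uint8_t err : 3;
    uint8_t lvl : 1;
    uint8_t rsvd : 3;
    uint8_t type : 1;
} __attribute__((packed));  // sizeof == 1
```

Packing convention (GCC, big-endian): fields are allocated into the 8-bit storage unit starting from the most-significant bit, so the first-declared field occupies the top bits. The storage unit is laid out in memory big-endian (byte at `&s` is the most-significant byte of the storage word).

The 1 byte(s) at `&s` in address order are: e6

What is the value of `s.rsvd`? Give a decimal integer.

3

[0]=0xe6 (big-endian) → word 0xe6
err [5+:3] = (word>>5) & 0x7 = 7
lvl [4+:1] = (word>>4) & 0x1 = 0
rsvd [1+:3] = (word>>1) & 0x7 = 3  ←
type [0+:1] = (word>>0) & 0x1 = 0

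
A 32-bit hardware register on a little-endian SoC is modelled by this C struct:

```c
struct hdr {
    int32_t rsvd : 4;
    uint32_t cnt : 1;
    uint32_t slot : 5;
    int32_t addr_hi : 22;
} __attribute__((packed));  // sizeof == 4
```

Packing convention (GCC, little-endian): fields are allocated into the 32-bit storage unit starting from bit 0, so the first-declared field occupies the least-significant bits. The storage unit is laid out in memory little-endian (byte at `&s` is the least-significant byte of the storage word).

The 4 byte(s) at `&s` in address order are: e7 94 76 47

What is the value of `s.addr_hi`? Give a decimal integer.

1170853

[0]=0xe7 [1]=0x94 [2]=0x76 [3]=0x47 (little-endian) → word 0x477694e7
rsvd [0+:4] = (word>>0) & 0xf = 7
cnt [4+:1] = (word>>4) & 0x1 = 0
slot [5+:5] = (word>>5) & 0x1f = 7
addr_hi [10+:22] = (word>>10) & 0x3fffff = 1170853  ←
addr_hi signed 22b, MSB=0: value = 1170853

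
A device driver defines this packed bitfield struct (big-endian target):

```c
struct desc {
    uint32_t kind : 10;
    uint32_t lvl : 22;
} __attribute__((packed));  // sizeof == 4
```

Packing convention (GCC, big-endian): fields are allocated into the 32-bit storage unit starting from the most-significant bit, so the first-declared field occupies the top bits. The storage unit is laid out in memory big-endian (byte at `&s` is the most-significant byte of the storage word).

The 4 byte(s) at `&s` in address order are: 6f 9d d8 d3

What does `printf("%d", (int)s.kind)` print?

446

[0]=0x6f [1]=0x9d [2]=0xd8 [3]=0xd3 (big-endian) → word 0x6f9dd8d3
kind [22+:10] = (word>>22) & 0x3ff = 446  ←
lvl [0+:22] = (word>>0) & 0x3fffff = 1956051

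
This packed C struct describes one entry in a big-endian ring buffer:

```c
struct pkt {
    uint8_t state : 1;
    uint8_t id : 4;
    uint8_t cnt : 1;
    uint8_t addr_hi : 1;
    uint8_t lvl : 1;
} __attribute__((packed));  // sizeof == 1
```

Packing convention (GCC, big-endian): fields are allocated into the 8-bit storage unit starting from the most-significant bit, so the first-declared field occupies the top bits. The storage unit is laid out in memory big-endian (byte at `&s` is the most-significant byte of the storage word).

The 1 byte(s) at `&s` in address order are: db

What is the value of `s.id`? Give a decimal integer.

[0]=0xdb (big-endian) → word 0xdb
state:1 @ bit 7 → (0xdb>>7)&0x1 = 0x1
id:4 @ bit 3 → (0xdb>>3)&0xf = 0xb  ←
cnt:1 @ bit 2 → (0xdb>>2)&0x1 = 0x0
addr_hi:1 @ bit 1 → (0xdb>>1)&0x1 = 0x1
lvl:1 @ bit 0 → (0xdb>>0)&0x1 = 0x1

11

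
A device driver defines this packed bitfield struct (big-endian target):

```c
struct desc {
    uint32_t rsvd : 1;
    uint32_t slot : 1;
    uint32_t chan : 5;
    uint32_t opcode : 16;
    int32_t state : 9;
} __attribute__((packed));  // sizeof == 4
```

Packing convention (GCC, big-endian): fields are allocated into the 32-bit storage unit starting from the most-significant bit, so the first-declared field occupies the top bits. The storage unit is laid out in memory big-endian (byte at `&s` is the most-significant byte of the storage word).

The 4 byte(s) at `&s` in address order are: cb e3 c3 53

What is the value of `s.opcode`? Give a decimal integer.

61921

[0]=0xcb [1]=0xe3 [2]=0xc3 [3]=0x53 (big-endian) → word 0xcbe3c353
rsvd:1 @ bit 31 → (0xcbe3c353>>31)&0x1 = 0x1
slot:1 @ bit 30 → (0xcbe3c353>>30)&0x1 = 0x1
chan:5 @ bit 25 → (0xcbe3c353>>25)&0x1f = 0x5
opcode:16 @ bit 9 → (0xcbe3c353>>9)&0xffff = 0xf1e1  ←
state:9 @ bit 0 → (0xcbe3c353>>0)&0x1ff = 0x153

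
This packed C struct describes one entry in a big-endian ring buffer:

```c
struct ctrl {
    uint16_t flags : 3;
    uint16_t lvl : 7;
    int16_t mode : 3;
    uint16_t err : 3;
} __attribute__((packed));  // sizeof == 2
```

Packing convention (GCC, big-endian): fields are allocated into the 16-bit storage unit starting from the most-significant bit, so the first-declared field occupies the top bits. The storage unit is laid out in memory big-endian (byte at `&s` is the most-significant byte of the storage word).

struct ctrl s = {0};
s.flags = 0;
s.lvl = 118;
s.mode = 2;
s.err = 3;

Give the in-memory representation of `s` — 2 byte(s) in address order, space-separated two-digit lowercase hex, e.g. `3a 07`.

flags (3b) val=0 bits=0x0 at bit 13: 0x0000
lvl (7b) val=118 bits=0x76 at bit 6: 0x1d80
mode (3b) val=2 bits=0x2 at bit 3: 0x1d90
err (3b) val=3 bits=0x3 at bit 0: 0x1d93
word = 0x1d93 → big-endian bytes:
  [0]=0x1d  [1]=0x93

1d 93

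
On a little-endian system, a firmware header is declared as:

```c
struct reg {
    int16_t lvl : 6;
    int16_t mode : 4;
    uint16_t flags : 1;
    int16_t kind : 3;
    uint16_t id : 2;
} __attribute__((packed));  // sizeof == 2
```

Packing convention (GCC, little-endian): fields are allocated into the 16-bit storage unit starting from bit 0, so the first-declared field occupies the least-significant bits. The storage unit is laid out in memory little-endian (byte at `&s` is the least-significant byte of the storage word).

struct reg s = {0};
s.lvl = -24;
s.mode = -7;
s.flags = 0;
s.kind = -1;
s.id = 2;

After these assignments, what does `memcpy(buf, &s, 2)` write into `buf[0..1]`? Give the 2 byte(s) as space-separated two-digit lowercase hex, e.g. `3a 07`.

lvl (6b) val=-24 bits=0x28 at bit 0: 0x0028
mode (4b) val=-7 bits=0x9 at bit 6: 0x0268
flags (1b) val=0 bits=0x0 at bit 10: 0x0268
kind (3b) val=-1 bits=0x7 at bit 11: 0x3a68
id (2b) val=2 bits=0x2 at bit 14: 0xba68
word = 0xba68 → little-endian bytes:
  [0]=0x68  [1]=0xba

68 ba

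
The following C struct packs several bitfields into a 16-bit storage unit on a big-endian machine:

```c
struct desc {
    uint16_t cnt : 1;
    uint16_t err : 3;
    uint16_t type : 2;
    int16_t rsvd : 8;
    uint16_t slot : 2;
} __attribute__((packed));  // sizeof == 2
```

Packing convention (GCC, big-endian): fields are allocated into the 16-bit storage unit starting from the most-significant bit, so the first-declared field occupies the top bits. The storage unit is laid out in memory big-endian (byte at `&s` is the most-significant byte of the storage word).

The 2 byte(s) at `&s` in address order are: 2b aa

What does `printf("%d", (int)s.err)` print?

[0]=0x2b [1]=0xaa (big-endian) → word 0x2baa
cnt:1 @ bit 15 → (0x2baa>>15)&0x1 = 0x0
err:3 @ bit 12 → (0x2baa>>12)&0x7 = 0x2  ←
type:2 @ bit 10 → (0x2baa>>10)&0x3 = 0x2
rsvd:8 @ bit 2 → (0x2baa>>2)&0xff = 0xea
slot:2 @ bit 0 → (0x2baa>>0)&0x3 = 0x2

2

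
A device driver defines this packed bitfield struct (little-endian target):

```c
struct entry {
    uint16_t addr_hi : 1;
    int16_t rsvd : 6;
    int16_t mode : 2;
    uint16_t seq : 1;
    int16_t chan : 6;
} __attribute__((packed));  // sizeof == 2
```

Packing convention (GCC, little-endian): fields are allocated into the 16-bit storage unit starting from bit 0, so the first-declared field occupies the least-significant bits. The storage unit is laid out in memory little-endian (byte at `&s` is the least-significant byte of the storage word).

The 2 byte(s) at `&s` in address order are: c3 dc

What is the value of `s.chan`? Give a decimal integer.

[0]=0xc3 [1]=0xdc (little-endian) → word 0xdcc3
addr_hi [0+:1] = (word>>0) & 0x1 = 1
rsvd [1+:6] = (word>>1) & 0x3f = 33
mode [7+:2] = (word>>7) & 0x3 = 1
seq [9+:1] = (word>>9) & 0x1 = 0
chan [10+:6] = (word>>10) & 0x3f = 55  ←
chan signed 6b, MSB=1: 55 - 64 = -9

-9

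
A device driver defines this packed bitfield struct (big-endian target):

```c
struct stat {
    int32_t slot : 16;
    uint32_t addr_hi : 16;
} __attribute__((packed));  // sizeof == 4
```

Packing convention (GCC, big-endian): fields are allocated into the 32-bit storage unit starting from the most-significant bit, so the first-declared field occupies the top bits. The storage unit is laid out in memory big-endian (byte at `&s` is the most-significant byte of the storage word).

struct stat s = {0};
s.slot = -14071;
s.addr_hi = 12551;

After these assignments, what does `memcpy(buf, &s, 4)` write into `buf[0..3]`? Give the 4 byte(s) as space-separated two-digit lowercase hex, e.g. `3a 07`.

c9 09 31 07

slot (16b) val=-14071 bits=0xc909 at bit 16: 0xc9090000
addr_hi (16b) val=12551 bits=0x3107 at bit 0: 0xc9093107
word = 0xc9093107 → big-endian bytes:
  [0]=0xc9  [1]=0x09  [2]=0x31  [3]=0x07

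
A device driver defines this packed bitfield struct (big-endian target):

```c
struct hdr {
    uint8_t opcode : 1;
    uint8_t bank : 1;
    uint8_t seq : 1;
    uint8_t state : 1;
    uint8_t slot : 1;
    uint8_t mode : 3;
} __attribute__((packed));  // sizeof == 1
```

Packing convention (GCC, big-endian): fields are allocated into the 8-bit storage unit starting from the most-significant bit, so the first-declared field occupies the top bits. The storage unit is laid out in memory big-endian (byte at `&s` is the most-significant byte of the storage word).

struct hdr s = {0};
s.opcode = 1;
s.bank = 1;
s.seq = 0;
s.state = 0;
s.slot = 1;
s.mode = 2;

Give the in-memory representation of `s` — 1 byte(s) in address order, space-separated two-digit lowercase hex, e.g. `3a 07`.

ca

opcode (1b) val=1 bits=0x1 at bit 7: 0x80
bank (1b) val=1 bits=0x1 at bit 6: 0xc0
seq (1b) val=0 bits=0x0 at bit 5: 0xc0
state (1b) val=0 bits=0x0 at bit 4: 0xc0
slot (1b) val=1 bits=0x1 at bit 3: 0xc8
mode (3b) val=2 bits=0x2 at bit 0: 0xca
word = 0xca → big-endian bytes:
  [0]=0xca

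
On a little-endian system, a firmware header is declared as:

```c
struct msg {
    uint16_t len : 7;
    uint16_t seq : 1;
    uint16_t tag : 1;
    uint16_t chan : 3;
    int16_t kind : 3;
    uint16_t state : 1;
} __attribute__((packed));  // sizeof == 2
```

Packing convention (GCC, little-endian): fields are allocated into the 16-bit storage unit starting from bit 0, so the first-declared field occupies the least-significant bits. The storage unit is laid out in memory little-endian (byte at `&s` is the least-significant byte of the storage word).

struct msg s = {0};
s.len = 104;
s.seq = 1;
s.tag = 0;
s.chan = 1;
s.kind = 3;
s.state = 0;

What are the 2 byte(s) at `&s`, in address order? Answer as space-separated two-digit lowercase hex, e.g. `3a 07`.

[0+:7] len=104 & 0x7f = 0x68; word=0x0068
[7+:1] seq=1 & 0x1 = 0x1; word=0x00e8
[8+:1] tag=0 & 0x1 = 0x0; word=0x00e8
[9+:3] chan=1 & 0x7 = 0x1; word=0x02e8
[12+:3] kind=3 & 0x7 = 0x3; word=0x32e8
[15+:1] state=0 & 0x1 = 0x0; word=0x32e8
word = 0x32e8 → little-endian bytes:
  [0]=0xe8  [1]=0x32

e8 32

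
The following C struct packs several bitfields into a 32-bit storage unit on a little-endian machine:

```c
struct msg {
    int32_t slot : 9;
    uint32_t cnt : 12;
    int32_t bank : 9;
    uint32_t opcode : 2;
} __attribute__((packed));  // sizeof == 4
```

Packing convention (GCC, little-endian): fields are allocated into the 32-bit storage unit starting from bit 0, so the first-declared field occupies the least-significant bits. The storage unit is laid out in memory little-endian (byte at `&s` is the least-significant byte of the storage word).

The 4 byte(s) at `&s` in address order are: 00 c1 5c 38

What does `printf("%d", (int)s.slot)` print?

[0]=0x00 [1]=0xc1 [2]=0x5c [3]=0x38 (little-endian) → word 0x385cc100
slot [0+:9] = (word>>0) & 0x1ff = 256  ←
cnt [9+:12] = (word>>9) & 0xfff = 3680
bank [21+:9] = (word>>21) & 0x1ff = 450
opcode [30+:2] = (word>>30) & 0x3 = 0
slot signed 9b, MSB=1: 256 - 512 = -256

-256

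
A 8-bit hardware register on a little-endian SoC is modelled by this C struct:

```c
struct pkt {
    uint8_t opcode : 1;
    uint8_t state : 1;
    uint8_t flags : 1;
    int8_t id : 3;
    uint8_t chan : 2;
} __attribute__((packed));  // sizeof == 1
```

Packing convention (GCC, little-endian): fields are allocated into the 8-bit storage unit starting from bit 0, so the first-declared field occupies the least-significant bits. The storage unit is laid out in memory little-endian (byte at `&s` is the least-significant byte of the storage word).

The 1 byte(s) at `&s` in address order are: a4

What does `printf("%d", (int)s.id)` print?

-4

[0]=0xa4 (little-endian) → word 0xa4
opcode:1 @ bit 0 → (0xa4>>0)&0x1 = 0x0
state:1 @ bit 1 → (0xa4>>1)&0x1 = 0x0
flags:1 @ bit 2 → (0xa4>>2)&0x1 = 0x1
id:3 @ bit 3 → (0xa4>>3)&0x7 = 0x4  ←
chan:2 @ bit 6 → (0xa4>>6)&0x3 = 0x2
id signed 3b, MSB=1: 4 - 8 = -4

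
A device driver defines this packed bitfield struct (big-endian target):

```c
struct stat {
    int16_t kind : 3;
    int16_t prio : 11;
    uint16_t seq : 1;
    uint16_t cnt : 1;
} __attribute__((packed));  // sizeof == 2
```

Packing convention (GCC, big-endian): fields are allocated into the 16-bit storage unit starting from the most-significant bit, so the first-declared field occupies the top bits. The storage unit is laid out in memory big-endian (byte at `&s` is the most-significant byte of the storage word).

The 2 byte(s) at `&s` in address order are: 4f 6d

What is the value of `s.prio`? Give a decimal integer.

[0]=0x4f [1]=0x6d (big-endian) → word 0x4f6d
kind [13+:3] = (word>>13) & 0x7 = 2
prio [2+:11] = (word>>2) & 0x7ff = 987  ←
seq [1+:1] = (word>>1) & 0x1 = 0
cnt [0+:1] = (word>>0) & 0x1 = 1
prio signed 11b, MSB=0: value = 987

987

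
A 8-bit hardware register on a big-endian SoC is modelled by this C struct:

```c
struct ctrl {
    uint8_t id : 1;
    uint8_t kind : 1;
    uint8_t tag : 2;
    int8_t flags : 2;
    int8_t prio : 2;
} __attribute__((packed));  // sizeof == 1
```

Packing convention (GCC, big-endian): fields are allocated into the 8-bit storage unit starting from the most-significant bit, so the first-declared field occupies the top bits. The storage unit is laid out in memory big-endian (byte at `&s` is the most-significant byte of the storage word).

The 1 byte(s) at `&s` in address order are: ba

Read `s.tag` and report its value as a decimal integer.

3

[0]=0xba (big-endian) → word 0xba
id:1 @ bit 7 → (0xba>>7)&0x1 = 0x1
kind:1 @ bit 6 → (0xba>>6)&0x1 = 0x0
tag:2 @ bit 4 → (0xba>>4)&0x3 = 0x3  ←
flags:2 @ bit 2 → (0xba>>2)&0x3 = 0x2
prio:2 @ bit 0 → (0xba>>0)&0x3 = 0x2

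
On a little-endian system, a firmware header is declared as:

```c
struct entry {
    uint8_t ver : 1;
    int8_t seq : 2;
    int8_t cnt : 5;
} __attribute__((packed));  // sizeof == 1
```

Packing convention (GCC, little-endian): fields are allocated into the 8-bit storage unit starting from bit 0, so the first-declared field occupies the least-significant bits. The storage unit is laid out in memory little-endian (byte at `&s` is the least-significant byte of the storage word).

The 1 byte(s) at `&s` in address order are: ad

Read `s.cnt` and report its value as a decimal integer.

[0]=0xad (little-endian) → word 0xad
ver [0+:1] = (word>>0) & 0x1 = 1
seq [1+:2] = (word>>1) & 0x3 = 2
cnt [3+:5] = (word>>3) & 0x1f = 21  ←
cnt signed 5b, MSB=1: 21 - 32 = -11

-11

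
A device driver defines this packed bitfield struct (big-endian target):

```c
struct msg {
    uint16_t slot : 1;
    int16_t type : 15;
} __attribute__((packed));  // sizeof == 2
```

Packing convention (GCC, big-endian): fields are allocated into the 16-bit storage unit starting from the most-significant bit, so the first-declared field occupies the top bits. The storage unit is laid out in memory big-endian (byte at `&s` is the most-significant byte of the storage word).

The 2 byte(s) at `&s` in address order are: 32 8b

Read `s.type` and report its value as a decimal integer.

12939

[0]=0x32 [1]=0x8b (big-endian) → word 0x328b
slot [15+:1] = (word>>15) & 0x1 = 0
type [0+:15] = (word>>0) & 0x7fff = 12939  ←
type signed 15b, MSB=0: value = 12939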